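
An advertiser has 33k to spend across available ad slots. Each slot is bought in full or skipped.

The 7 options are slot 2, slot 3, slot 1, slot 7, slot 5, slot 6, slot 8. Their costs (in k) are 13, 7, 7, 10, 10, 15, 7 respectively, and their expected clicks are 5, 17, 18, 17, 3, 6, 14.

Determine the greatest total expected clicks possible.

Treat it as a binary knapsack problem.
Take slot 3, slot 1, slot 7, and slot 8: cost 7 + 7 + 10 + 7 = 31 ≤ 33, expected clicks 17 + 18 + 17 + 14 = 66.
No other feasible combination does better.

66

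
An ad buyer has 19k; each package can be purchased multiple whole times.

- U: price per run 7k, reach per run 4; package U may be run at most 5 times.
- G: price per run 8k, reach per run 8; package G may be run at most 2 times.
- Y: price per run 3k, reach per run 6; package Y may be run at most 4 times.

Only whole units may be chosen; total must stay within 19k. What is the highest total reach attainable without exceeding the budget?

1×G and 3×Y: price 17 ≤ 19, reach 1·8 + 3·6 = 26.
1×U and 4×Y: price 19 ≤ 19, reach 1·4 + 4·6 = 28.
Best is 28.

28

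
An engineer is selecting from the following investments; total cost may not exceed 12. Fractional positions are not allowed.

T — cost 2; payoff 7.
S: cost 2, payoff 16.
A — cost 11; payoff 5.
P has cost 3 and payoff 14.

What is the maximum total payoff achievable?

37

This is a 0-1 knapsack instance.
Allowing fractional choices, the relaxed optimum would be about 39.3, but investments are indivisible.
T + S + P: cost 2 + 2 + 3 = 7 ≤ 12, payoff 7 + 16 + 14 = 37.
T + S: cost 2 + 2 = 4 ≤ 12, payoff 7 + 16 = 23.
S + P: cost 2 + 3 = 5 ≤ 12, payoff 16 + 14 = 30.
Best is T, S, and P with total payoff 37.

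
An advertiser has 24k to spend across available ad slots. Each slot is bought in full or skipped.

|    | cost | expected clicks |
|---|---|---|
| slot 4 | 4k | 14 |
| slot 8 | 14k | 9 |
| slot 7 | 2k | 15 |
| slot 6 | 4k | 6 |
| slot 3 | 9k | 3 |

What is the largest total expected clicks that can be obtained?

44

slot 4 + slot 8 + slot 7: cost 4 + 14 + 2 = 20 ≤ 24, expected clicks 14 + 9 + 15 = 38.
slot 4 + slot 7 + slot 6 + slot 3: cost 4 + 2 + 4 + 9 = 19 ≤ 24, expected clicks 14 + 15 + 6 + 3 = 38.
slot 4 + slot 8 + slot 7 + slot 6: cost 4 + 14 + 2 + 4 = 24 ≤ 24, expected clicks 14 + 9 + 15 + 6 = 44.
Best is slot 4, slot 8, slot 7, and slot 6 with total expected clicks 44.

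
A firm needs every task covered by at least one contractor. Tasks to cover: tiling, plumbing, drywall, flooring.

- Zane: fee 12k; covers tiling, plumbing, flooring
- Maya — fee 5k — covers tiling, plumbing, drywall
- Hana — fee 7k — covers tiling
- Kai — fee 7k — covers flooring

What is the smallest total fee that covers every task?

Choose Maya and Kai: together they cover tiling, plumbing, drywall, flooring — every task.
Total fee: 5 + 7 = 12.
No cover costs less than 12.

12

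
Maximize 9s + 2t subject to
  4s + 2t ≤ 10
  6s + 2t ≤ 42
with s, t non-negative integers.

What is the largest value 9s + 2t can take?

(s,t)=(2,1): 4·2+2·1=10≤10, 6·2+2·1=14≤42, objective 20.
(s,t)=(2,0): 4·2+2·0=8≤10, 6·2+2·0=12≤42, objective 18.
(s,t)=(1,2): 4·1+2·2=8≤10, 6·1+2·2=10≤42, objective 13.
(s,t)=(1,1): 4·1+2·1=6≤10, 6·1+2·1=8≤42, objective 11.
The best lattice point is (2,1), giving 20.

20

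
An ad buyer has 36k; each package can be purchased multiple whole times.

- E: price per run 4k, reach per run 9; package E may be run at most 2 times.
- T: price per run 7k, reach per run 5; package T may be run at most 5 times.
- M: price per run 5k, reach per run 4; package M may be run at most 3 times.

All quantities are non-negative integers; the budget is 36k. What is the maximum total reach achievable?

38

Take 2×E and 4×T: price 36 ≤ 36, reach 2·9 + 4·5 = 38.
E has the best ratio (9/4) and is taken to its limit of 2; remaining capacity is filled optimally with the others.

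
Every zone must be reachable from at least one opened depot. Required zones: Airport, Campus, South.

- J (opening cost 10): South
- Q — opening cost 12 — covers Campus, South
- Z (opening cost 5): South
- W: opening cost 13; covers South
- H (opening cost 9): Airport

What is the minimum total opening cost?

21

This is an integer covering problem.
The greedy cost-per-new-zone heuristic would pick Z, H, and Q for 26, but a cheaper cover exists.
Choose Q and H: together they cover Airport, Campus, South — every zone.
Total opening cost: 12 + 9 = 21.
No cover costs less than 21.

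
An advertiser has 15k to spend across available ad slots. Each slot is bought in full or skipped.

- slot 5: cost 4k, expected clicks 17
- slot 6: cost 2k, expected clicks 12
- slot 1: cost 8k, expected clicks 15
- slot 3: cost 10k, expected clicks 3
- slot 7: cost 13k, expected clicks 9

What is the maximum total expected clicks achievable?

44

Allowing fractional choices, the relaxed optimum would be about 44.7, but ad slots are indivisible.
slot 5 + slot 1: cost 4 + 8 = 12 ≤ 15, expected clicks 17 + 15 = 32.
slot 5 + slot 6 + slot 1: cost 4 + 2 + 8 = 14 ≤ 15, expected clicks 17 + 12 + 15 = 44.
slot 5 + slot 6: cost 4 + 2 = 6 ≤ 15, expected clicks 17 + 12 = 29.
Best is slot 5, slot 6, and slot 1 with total expected clicks 44.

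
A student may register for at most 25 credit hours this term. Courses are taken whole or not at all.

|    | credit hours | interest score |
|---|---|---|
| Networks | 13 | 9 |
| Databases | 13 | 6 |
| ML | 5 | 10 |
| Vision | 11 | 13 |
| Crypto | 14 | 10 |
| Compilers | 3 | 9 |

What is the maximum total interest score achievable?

32

This is an integer program with binary decision variables.
Networks + ML + Compilers: credit hours 13 + 5 + 3 = 21 ≤ 25, interest score 9 + 10 + 9 = 28.
ML + Vision + Compilers: credit hours 5 + 11 + 3 = 19 ≤ 25, interest score 10 + 13 + 9 = 32.
ML + Crypto + Compilers: credit hours 5 + 14 + 3 = 22 ≤ 25, interest score 10 + 10 + 9 = 29.
Best is ML, Vision, and Compilers with total interest score 32.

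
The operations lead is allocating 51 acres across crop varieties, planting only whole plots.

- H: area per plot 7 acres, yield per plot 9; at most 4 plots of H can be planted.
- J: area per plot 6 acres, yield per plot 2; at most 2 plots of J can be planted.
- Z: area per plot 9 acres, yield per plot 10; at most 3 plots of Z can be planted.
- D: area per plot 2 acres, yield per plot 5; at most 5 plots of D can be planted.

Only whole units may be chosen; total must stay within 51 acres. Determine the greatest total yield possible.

73

2×H, 3×Z, and 5×D: area 51 ≤ 51, yield 2·9 + 3·10 + 5·5 = 73.
3×H, 2×Z, and 5×D: area 49 ≤ 51, yield 3·9 + 2·10 + 5·5 = 72.
Best is 73.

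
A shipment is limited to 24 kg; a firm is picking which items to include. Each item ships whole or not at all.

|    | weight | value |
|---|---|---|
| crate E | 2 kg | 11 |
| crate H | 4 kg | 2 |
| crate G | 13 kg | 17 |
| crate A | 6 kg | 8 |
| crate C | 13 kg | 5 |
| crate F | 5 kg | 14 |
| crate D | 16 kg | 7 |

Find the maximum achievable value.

44

Allowing fractional choices, the relaxed optimum would be about 47.4, but items are indivisible.
crate E + crate G + crate F: weight 2 + 13 + 5 = 20 ≤ 24, value 11 + 17 + 14 = 42.
crate G + crate A + crate F: weight 13 + 6 + 5 = 24 ≤ 24, value 17 + 8 + 14 = 39.
crate E + crate H + crate G + crate F: weight 2 + 4 + 13 + 5 = 24 ≤ 24, value 11 + 2 + 17 + 14 = 44.
Best is crate E, crate H, crate G, and crate F with total value 44.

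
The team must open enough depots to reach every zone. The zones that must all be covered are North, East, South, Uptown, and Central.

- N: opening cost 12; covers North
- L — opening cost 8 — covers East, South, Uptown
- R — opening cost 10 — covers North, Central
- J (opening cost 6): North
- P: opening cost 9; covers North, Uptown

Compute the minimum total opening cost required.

18

Choose L and R: together they cover North, East, South, Uptown, Central — every zone.
Total opening cost: 8 + 10 = 18.
No cover costs less than 18.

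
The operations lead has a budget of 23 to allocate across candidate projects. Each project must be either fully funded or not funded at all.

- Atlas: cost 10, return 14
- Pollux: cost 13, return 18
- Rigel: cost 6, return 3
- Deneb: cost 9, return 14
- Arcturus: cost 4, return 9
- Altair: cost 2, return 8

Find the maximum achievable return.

Allowing fractional choices, the relaxed optimum would be about 42.2, but projects are indivisible.
Atlas + Deneb + Altair: cost 10 + 9 + 2 = 21 ≤ 23, return 14 + 14 + 8 = 36.
Atlas + Deneb + Arcturus: cost 10 + 9 + 4 = 23 ≤ 23, return 14 + 14 + 9 = 37.
Pollux + Arcturus + Altair: cost 13 + 4 + 2 = 19 ≤ 23, return 18 + 9 + 8 = 35.
Best is Atlas, Deneb, and Arcturus with total return 37.

37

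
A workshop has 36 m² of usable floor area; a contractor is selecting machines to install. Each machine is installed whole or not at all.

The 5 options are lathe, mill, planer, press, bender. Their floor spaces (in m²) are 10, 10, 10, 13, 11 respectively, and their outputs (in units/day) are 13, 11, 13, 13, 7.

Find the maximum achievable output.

39

This is an integer program with binary decision variables.
Allowing fractional choices, the relaxed optimum would be about 43.0, but machines are indivisible.
lathe + planer + press: floor space 10 + 10 + 13 = 33 ≤ 36, output 13 + 13 + 13 = 39.
lathe + mill + planer: floor space 10 + 10 + 10 = 30 ≤ 36, output 13 + 11 + 13 = 37.
lathe + mill + press: floor space 10 + 10 + 13 = 33 ≤ 36, output 13 + 11 + 13 = 37.
Best is lathe, planer, and press with total output 39.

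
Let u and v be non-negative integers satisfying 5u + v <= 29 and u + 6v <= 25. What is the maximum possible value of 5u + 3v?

34

(u,v)=(5,3): 5·5+1·3=28≤29, 1·5+6·3=23≤25, objective 34.
(u,v)=(5,2): 5·5+1·2=27≤29, 1·5+6·2=17≤25, objective 31.
(u,v)=(4,3): 5·4+1·3=23≤29, 1·4+6·3=22≤25, objective 29.
(u,v)=(4,2): 5·4+1·2=22≤29, 1·4+6·2=16≤25, objective 26.
The best lattice point is (5,3), giving 34.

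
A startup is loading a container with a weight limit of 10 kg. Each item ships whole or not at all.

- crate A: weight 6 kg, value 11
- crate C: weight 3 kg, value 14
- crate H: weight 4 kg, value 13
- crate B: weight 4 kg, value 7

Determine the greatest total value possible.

27

Treat it as a binary knapsack problem.
Take crate C and crate H: weight 3 + 4 = 7 ≤ 10, value 14 + 13 = 27.
No other feasible combination does better.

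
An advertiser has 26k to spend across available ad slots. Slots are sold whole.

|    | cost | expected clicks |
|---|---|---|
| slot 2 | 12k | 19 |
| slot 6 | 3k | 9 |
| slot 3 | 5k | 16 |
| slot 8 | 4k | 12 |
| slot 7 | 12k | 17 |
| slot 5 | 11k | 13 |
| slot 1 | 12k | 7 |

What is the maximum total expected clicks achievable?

56

Treat it as a binary knapsack problem.
Allowing fractional choices, the relaxed optimum would be about 58.8, but ad slots are indivisible.
slot 2 + slot 6 + slot 3 + slot 8: cost 12 + 3 + 5 + 4 = 24 ≤ 26, expected clicks 19 + 9 + 16 + 12 = 56.
slot 6 + slot 3 + slot 8 + slot 7: cost 3 + 5 + 4 + 12 = 24 ≤ 26, expected clicks 9 + 16 + 12 + 17 = 54.
Best is slot 2, slot 6, slot 3, and slot 8 with total expected clicks 56.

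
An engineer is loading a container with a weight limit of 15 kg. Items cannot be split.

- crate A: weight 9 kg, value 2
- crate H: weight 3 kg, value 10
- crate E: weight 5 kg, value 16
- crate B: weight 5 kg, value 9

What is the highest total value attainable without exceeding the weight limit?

35

Allowing fractional choices, the relaxed optimum would be about 35.4, but items are indivisible.
crate H + crate E + crate B: weight 3 + 5 + 5 = 13 ≤ 15, value 10 + 16 + 9 = 35.
crate H + crate E: weight 3 + 5 = 8 ≤ 15, value 10 + 16 = 26.
Best is crate H, crate E, and crate B with total value 35.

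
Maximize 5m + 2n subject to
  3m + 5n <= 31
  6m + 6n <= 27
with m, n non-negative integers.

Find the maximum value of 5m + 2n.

(m,n)=(4,0): 3·4+5·0=12≤31, 6·4+6·0=24≤27, objective 20.
(m,n)=(3,1): 3·3+5·1=14≤31, 6·3+6·1=24≤27, objective 17.
(m,n)=(3,0): 3·3+5·0=9≤31, 6·3+6·0=18≤27, objective 15.
The best lattice point is (4,0), giving 20.

20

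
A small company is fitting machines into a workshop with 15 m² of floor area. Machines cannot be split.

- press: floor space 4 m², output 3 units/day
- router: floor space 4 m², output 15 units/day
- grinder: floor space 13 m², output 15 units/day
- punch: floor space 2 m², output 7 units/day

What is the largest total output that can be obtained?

Allowing fractional choices, the relaxed optimum would be about 32.4, but machines are indivisible.
press + router + punch: floor space 4 + 4 + 2 = 10 ≤ 15, output 3 + 15 + 7 = 25.
grinder + punch: floor space 13 + 2 = 15 ≤ 15, output 15 + 7 = 22.
router + punch: floor space 4 + 2 = 6 ≤ 15, output 15 + 7 = 22.
Best is press, router, and punch with total output 25.

25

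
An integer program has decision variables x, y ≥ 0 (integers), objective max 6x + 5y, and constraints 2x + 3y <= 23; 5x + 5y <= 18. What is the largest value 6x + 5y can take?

The continuous relaxation peaks at (3.6, 0) with value 21.60; rounding to a feasible lattice point costs some objective.
(x,y)=(3,0): 2·3+3·0=6≤23, 5·3+5·0=15≤18, objective 18.
(x,y)=(2,1): 2·2+3·1=7≤23, 5·2+5·1=15≤18, objective 17.
(x,y)=(2,0): 2·2+3·0=4≤23, 5·2+5·0=10≤18, objective 12.
No feasible integer point exceeds 18.

18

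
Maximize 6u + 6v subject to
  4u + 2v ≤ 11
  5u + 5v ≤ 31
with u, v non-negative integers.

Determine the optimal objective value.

30

(u,v)=(0,5): 4·0+2·5=10≤11, 5·0+5·5=25≤31, objective 30.
(u,v)=(0,4): 4·0+2·4=8≤11, 5·0+5·4=20≤31, objective 24.
No feasible integer point exceeds 30.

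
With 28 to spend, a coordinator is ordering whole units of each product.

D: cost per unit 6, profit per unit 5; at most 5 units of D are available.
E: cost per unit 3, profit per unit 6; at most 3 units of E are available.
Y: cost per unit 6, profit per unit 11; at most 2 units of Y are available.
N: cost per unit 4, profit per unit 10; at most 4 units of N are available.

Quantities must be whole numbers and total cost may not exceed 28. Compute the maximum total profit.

63

This is a bounded integer knapsack.
2×E, 1×Y, and 4×N: cost 28 ≤ 28, profit 2·6 + 1·11 + 4·10 = 63.
2×Y and 4×N: cost 28 ≤ 28, profit 2·11 + 4·10 = 62.
Best is 63.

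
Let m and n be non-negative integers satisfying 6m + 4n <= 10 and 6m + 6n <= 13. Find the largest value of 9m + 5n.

14

(m,n)=(1,1) is feasible, giving 14.
(m,n)=(0,2) is feasible, giving 10.
(m,n)=(1,0) is feasible, giving 9.
No feasible integer point exceeds 14.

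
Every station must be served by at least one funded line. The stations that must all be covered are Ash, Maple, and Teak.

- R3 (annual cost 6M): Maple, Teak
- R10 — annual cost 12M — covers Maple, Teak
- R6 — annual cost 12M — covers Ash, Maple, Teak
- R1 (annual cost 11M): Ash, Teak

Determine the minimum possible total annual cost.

This is a weighted set-cover instance.
The greedy cost-per-new-station heuristic would pick R3 and R1 for 17, but a cheaper cover exists.
R6 alone covers Ash, Maple, Teak — every station.
Total annual cost: 12.
No cover costs less than 12.

12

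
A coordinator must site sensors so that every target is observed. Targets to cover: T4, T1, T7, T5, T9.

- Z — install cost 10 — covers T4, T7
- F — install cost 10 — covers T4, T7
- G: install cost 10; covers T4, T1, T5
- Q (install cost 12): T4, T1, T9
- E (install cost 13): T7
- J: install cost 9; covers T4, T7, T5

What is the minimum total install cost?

Choose Q and J: together they cover T4, T1, T7, T5, T9 — every target.
Total install cost: 12 + 9 = 21.

21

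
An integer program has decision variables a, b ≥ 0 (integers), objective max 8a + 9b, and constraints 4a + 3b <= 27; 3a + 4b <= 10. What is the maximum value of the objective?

25

Relaxing integrality, the LP optimum is 26.67 at (a,b) = (3.33, 0), which is not an integer point.
(a,b)=(2,1) is feasible, giving 25.
(a,b)=(3,0) is feasible, giving 24.
(a,b)=(1,1) is feasible, giving 17.
The best lattice point is (2,1), giving 25.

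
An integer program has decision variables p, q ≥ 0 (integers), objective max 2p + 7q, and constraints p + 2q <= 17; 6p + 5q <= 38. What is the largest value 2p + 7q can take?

49

(p,q)=(0,7): 1·0+2·7=14≤17, 6·0+5·7=35≤38, objective 49.
(p,q)=(1,6): 1·1+2·6=13≤17, 6·1+5·6=36≤38, objective 44.
(p,q)=(0,6): 1·0+2·6=12≤17, 6·0+5·6=30≤38, objective 42.
The best lattice point is (0,7), giving 49.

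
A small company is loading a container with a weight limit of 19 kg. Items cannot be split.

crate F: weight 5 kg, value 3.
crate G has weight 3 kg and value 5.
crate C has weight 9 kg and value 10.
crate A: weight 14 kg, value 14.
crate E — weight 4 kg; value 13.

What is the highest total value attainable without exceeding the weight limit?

28

Allowing fractional choices, the relaxed optimum would be about 31.0, but items are indivisible.
crate G + crate C + crate E: weight 3 + 9 + 4 = 16 ≤ 19, value 5 + 10 + 13 = 28.
crate A + crate E: weight 14 + 4 = 18 ≤ 19, value 14 + 13 = 27.
Best is crate G, crate C, and crate E with total value 28.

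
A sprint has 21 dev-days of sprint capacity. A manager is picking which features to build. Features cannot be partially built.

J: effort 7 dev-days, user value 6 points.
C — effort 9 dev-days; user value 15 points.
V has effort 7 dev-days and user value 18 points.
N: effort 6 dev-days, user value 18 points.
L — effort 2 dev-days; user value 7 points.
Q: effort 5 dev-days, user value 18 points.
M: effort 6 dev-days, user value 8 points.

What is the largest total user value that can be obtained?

61

V + N + Q: effort 7 + 6 + 5 = 18 ≤ 21, user value 18 + 18 + 18 = 54.
N + L + Q + M: effort 6 + 2 + 5 + 6 = 19 ≤ 21, user value 18 + 7 + 18 + 8 = 51.
V + N + L + Q: effort 7 + 6 + 2 + 5 = 20 ≤ 21, user value 18 + 18 + 7 + 18 = 61.
Best is V, N, L, and Q with total user value 61.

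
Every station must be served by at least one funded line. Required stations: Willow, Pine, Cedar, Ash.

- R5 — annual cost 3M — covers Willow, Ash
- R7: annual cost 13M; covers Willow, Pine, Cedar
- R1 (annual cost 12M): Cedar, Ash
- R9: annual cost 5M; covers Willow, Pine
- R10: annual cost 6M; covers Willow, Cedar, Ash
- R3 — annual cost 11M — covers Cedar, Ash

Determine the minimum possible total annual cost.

The greedy cost-per-new-station heuristic would pick R5, R9, and R10 for 14, but a cheaper cover exists.
Choose R9 and R10: together they cover Willow, Pine, Cedar, Ash — every station.
Total annual cost: 5 + 6 = 11.
No cover costs less than 11.

11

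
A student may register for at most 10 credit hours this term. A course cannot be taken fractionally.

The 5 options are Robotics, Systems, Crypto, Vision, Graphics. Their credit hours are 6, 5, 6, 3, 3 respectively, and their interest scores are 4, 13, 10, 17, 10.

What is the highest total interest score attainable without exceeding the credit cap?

Take Systems and Vision: credit hours 5 + 3 = 8 ≤ 10, interest score 13 + 17 = 30.
No other feasible combination does better.

30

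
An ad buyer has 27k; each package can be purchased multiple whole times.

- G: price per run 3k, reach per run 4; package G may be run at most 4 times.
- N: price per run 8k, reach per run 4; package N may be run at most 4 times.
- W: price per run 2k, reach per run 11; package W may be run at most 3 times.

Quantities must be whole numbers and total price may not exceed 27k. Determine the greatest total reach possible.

53

Take 4×G, 1×N, and 3×W: price 26 ≤ 27, reach 4·4 + 1·4 + 3·11 = 53.
W has the best ratio (11/2) and is taken to its limit of 3; remaining capacity is filled optimally with the others.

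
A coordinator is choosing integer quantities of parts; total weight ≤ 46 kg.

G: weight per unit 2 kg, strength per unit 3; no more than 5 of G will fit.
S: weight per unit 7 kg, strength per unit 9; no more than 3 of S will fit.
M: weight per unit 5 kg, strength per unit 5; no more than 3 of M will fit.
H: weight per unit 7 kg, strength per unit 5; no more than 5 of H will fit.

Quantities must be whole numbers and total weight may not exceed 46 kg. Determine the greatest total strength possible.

5×G, 3×S, and 3×M: weight 46 ≤ 46, strength 5·3 + 3·9 + 3·5 = 57.
4×G, 3×S, 2×M, and 1×H: weight 46 ≤ 46, strength 4·3 + 3·9 + 2·5 + 1·5 = 54.
Best is 57.

57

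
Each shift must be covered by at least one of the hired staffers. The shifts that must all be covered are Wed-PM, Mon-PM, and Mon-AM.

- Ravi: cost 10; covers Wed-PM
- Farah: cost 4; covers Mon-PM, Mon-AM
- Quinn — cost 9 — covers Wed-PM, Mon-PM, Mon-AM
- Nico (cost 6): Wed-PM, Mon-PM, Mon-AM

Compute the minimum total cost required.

6

This is an integer covering problem.
The greedy cost-per-new-shift heuristic would pick Farah and Nico for 10, but a cheaper cover exists.
Nico alone covers Wed-PM, Mon-PM, Mon-AM — every shift.
Total cost: 6.
No cover costs less than 6.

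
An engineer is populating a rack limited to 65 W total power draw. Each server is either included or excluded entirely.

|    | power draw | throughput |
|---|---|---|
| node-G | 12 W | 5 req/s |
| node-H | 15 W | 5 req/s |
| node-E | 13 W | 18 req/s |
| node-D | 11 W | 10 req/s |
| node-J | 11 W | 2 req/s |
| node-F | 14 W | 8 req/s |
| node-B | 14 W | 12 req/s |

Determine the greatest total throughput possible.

53

Take node-G, node-E, node-D, node-F, and node-B: power draw 12 + 13 + 11 + 14 + 14 = 64 ≤ 65, throughput 5 + 18 + 10 + 8 + 12 = 53.
No other feasible combination does better.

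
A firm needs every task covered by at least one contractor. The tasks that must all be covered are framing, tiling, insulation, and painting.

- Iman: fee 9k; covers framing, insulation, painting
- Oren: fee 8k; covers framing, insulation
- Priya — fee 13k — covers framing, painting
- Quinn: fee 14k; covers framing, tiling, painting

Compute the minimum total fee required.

22

The greedy cost-per-new-task heuristic would pick Iman and Quinn for 23, but a cheaper cover exists.
Choose Oren and Quinn: together they cover framing, tiling, insulation, painting — every task.
Total fee: 8 + 14 = 22.
No cover costs less than 22.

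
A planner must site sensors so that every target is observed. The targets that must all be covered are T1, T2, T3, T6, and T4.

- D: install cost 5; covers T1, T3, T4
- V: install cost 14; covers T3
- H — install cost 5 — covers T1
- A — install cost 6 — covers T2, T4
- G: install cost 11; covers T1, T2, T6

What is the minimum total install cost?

This is an integer covering problem.
Choose D and G: together they cover T1, T2, T3, T6, T4 — every target.
Total install cost: 5 + 11 = 16.

16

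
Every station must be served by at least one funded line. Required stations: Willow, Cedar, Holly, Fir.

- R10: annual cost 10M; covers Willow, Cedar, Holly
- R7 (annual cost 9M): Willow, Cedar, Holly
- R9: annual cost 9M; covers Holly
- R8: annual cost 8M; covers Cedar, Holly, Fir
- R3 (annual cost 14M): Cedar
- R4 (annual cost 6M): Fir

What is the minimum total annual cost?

Choose R7 and R4: together they cover Willow, Cedar, Holly, Fir — every station.
Total annual cost: 9 + 6 = 15.

15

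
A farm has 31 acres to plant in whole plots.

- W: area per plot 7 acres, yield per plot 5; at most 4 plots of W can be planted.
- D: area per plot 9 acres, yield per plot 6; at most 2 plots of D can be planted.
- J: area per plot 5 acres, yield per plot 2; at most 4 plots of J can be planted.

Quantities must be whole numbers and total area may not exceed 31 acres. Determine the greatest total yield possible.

W has the best ratio (5/7); taking only W gives at most 4×5 = 20 (stopped by the area limit).
Mixing does better — 3×W and 1×D: area 30 ≤ 31, yield 3·5 + 1·6 = 21.

21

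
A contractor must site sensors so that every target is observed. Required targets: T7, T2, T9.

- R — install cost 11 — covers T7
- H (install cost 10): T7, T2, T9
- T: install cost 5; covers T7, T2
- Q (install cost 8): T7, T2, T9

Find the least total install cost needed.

Q alone covers T7, T2, T9 — every target.
Total install cost: 8.

8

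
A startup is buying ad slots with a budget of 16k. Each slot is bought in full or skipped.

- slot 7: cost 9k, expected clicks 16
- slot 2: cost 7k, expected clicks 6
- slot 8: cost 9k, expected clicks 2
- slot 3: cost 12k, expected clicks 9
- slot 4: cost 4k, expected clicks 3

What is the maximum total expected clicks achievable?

slot 7 + slot 4: cost 9 + 4 = 13 ≤ 16, expected clicks 16 + 3 = 19.
slot 7 + slot 2: cost 9 + 7 = 16 ≤ 16, expected clicks 16 + 6 = 22.
slot 7: cost 9 ≤ 16, expected clicks 16.
Best is slot 7 and slot 2 with total expected clicks 22.

22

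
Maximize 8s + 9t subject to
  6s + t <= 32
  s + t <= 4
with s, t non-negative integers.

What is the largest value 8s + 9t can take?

(s,t)=(0,4): 6·0+1·4=4≤32, 1·0+1·4=4≤4, objective 36.
(s,t)=(1,3): 6·1+1·3=9≤32, 1·1+1·3=4≤4, objective 35.
No feasible integer point exceeds 36.

36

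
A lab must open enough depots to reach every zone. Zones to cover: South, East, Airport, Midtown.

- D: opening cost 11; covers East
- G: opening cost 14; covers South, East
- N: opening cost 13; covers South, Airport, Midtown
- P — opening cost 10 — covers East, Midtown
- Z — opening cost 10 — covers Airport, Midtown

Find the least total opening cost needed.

This is a weighted set-cover instance.
Choose N and P: together they cover South, East, Airport, Midtown — every zone.
Total opening cost: 13 + 10 = 23.
No cover costs less than 23.

23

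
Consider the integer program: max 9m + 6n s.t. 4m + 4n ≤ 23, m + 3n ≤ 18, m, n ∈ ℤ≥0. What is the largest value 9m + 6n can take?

45

The continuous relaxation peaks at (5.75, 0) with value 51.75; rounding to a feasible lattice point costs some objective.
(m,n)=(5,0): 4·5+4·0=20≤23, 1·5+3·0=5≤18, objective 45.
(m,n)=(4,1): 4·4+4·1=20≤23, 1·4+3·1=7≤18, objective 42.
(m,n)=(4,0): 4·4+4·0=16≤23, 1·4+3·0=4≤18, objective 36.
The best lattice point is (5,0), giving 45.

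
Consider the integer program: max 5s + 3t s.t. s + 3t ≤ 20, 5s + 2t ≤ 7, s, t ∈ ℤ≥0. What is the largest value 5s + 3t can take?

Relaxing integrality, the LP optimum is 10.50 at (s,t) = (0, 3.5), which is not an integer point.
(s,t)=(0,3): 1·0+3·3=9≤20, 5·0+2·3=6≤7, objective 9.
(s,t)=(0,2): 1·0+3·2=6≤20, 5·0+2·2=4≤7, objective 6.
Maximum is 9 at (s,t)=(0,3).

9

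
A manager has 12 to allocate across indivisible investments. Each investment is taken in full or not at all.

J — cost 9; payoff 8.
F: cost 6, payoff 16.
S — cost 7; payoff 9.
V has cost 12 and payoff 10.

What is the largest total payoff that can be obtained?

Allowing fractional choices, the relaxed optimum would be about 23.7, but investments are indivisible.
F: cost 6 ≤ 12, payoff 16.
V: cost 12 ≤ 12, payoff 10.
Best is F with total payoff 16.

16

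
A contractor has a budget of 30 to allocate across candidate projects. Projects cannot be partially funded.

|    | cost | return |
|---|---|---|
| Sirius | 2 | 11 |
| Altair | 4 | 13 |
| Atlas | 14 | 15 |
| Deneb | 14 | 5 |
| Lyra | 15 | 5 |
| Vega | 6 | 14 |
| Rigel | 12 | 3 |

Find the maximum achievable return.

53

Allowing fractional choices, the relaxed optimum would be about 54.4, but projects are indivisible.
Sirius + Altair + Lyra + Vega: cost 2 + 4 + 15 + 6 = 27 ≤ 30, return 11 + 13 + 5 + 14 = 43.
Sirius + Altair + Deneb + Vega: cost 2 + 4 + 14 + 6 = 26 ≤ 30, return 11 + 13 + 5 + 14 = 43.
Sirius + Altair + Atlas + Vega: cost 2 + 4 + 14 + 6 = 26 ≤ 30, return 11 + 13 + 15 + 14 = 53.
Best is Sirius, Altair, Atlas, and Vega with total return 53.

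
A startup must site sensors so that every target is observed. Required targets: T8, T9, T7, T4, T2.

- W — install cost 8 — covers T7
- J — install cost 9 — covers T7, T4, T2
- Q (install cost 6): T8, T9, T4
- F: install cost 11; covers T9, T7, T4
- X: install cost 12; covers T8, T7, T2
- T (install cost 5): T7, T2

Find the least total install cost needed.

11

Choose Q and T: together they cover T8, T9, T7, T4, T2 — every target.
Total install cost: 6 + 5 = 11.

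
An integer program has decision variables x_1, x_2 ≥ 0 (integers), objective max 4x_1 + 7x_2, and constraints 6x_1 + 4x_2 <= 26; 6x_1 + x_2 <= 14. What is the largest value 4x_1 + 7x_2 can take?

(x_1,x_2)=(0,6): 6·0+4·6=24≤26, 6·0+1·6=6≤14, objective 42.
(x_1,x_2)=(1,5): 6·1+4·5=26≤26, 6·1+1·5=11≤14, objective 39.
(x_1,x_2)=(0,5): 6·0+4·5=20≤26, 6·0+1·5=5≤14, objective 35.
The best lattice point is (0,6), giving 42.

42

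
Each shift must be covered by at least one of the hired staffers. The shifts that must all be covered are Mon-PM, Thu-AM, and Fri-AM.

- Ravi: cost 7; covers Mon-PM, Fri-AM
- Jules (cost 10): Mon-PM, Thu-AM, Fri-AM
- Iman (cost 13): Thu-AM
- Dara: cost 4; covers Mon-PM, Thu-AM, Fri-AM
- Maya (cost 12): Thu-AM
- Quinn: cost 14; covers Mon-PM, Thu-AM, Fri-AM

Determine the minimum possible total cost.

4

Dara alone covers Mon-PM, Thu-AM, Fri-AM — every shift.
Total cost: 4.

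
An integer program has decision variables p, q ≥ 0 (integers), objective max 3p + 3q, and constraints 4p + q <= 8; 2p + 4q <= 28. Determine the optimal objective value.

(p,q)=(0,7) is feasible, giving 21.
(p,q)=(0,6) is feasible, giving 18.
Maximum is 21 at (p,q)=(0,7).

21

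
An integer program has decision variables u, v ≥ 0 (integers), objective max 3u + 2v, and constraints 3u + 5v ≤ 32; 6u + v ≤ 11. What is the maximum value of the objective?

13

(u,v)=(1,5): 3·1+5·5=28≤32, 6·1+1·5=11≤11, objective 13.
(u,v)=(0,6): 3·0+5·6=30≤32, 6·0+1·6=6≤11, objective 12.
(u,v)=(1,4): 3·1+5·4=23≤32, 6·1+1·4=10≤11, objective 11.
Maximum is 13 at (u,v)=(1,5).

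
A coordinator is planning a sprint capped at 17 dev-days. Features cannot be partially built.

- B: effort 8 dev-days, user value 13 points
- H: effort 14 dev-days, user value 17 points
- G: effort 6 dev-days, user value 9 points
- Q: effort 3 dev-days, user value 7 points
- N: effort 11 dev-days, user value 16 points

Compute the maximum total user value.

This is an integer program with binary decision variables.
Take B, G, and Q: effort 8 + 6 + 3 = 17 ≤ 17, user value 13 + 9 + 7 = 29.
No other feasible combination does better.

29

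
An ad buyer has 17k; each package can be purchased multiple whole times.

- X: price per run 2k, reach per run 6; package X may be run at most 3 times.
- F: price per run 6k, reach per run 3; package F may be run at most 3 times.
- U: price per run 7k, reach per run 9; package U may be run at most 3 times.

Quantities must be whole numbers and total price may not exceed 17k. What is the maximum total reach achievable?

Take 3×X and 1×U: price 13 ≤ 17, reach 3·6 + 1·9 = 27.
X has the best ratio (6/2) and is taken to its limit of 3; remaining capacity is filled optimally with the others.

27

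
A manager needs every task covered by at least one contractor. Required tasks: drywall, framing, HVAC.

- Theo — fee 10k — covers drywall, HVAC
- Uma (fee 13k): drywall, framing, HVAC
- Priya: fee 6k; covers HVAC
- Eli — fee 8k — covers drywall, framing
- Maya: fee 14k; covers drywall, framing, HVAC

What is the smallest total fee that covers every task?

13

The greedy cost-per-new-task heuristic would pick Eli and Priya for 14, but a cheaper cover exists.
Uma alone covers drywall, framing, HVAC — every task.
Total fee: 13.
No cover costs less than 13.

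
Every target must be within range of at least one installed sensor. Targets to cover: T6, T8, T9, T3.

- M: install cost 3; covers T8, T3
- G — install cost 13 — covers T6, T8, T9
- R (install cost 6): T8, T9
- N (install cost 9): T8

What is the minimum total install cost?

16

This is an integer covering problem.
The greedy cost-per-new-target heuristic would pick M, R, and G for 22, but a cheaper cover exists.
Choose M and G: together they cover T6, T8, T9, T3 — every target.
Total install cost: 3 + 13 = 16.
No cover costs less than 16.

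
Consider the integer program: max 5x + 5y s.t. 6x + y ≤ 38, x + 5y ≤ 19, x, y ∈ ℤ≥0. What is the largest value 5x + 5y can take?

The continuous relaxation peaks at (5.9, 2.62) with value 42.59; rounding to a feasible lattice point costs some objective.
(x,y)=(6,2): 6·6+1·2=38≤38, 1·6+5·2=16≤19, objective 40.
(x,y)=(4,3): 6·4+1·3=27≤38, 1·4+5·3=19≤19, objective 35.
(x,y)=(6,1): 6·6+1·1=37≤38, 1·6+5·1=11≤19, objective 35.
Maximum is 40 at (x,y)=(6,2).

40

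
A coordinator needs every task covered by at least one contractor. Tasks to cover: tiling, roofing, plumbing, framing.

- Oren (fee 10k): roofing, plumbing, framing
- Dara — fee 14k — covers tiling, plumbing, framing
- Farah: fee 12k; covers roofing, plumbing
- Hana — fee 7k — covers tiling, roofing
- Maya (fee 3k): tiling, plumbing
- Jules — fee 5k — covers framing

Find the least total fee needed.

13

This is an integer covering problem.
Choose Oren and Maya: together they cover tiling, roofing, plumbing, framing — every task.
Total fee: 10 + 3 = 13.
No cover costs less than 13.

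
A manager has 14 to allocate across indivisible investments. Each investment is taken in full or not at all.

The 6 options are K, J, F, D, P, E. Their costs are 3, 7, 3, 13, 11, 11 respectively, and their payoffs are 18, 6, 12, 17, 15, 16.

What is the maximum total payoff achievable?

36

Allowing fractional choices, the relaxed optimum would be about 41.6, but investments are indivisible.
K + J + F: cost 3 + 7 + 3 = 13 ≤ 14, payoff 18 + 6 + 12 = 36.
K + E: cost 3 + 11 = 14 ≤ 14, payoff 18 + 16 = 34.
Best is K, J, and F with total payoff 36.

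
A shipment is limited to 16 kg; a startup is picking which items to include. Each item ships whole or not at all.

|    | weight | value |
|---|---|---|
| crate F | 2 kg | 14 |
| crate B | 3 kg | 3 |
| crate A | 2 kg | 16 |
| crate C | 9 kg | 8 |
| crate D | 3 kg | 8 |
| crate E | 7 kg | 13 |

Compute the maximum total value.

51

crate F + crate A + crate D + crate E: weight 2 + 2 + 3 + 7 = 14 ≤ 16, value 14 + 16 + 8 + 13 = 51.
crate F + crate A + crate C + crate D: weight 2 + 2 + 9 + 3 = 16 ≤ 16, value 14 + 16 + 8 + 8 = 46.
crate F + crate B + crate A + crate E: weight 2 + 3 + 2 + 7 = 14 ≤ 16, value 14 + 3 + 16 + 13 = 46.
Best is crate F, crate A, crate D, and crate E with total value 51.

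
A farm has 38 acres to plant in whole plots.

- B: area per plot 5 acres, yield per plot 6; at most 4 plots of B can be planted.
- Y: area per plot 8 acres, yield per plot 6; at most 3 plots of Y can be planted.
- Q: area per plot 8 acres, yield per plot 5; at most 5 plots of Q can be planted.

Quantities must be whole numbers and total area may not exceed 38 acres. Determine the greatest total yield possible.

36

B has the best ratio (6/5); taking only B gives at most 4×6 = 24 (stopped by the supply cap of 4).
Mixing does better — 4×B and 2×Y: area 36 ≤ 38, yield 4·6 + 2·6 = 36.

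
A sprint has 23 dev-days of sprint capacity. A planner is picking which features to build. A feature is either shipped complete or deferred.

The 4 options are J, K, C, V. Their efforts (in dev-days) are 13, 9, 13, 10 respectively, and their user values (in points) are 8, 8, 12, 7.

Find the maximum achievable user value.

20

Allowing fractional choices, the relaxed optimum would be about 20.7, but features are indivisible.
J + K: effort 13 + 9 = 22 ≤ 23, user value 8 + 8 = 16.
C + V: effort 13 + 10 = 23 ≤ 23, user value 12 + 7 = 19.
K + C: effort 9 + 13 = 22 ≤ 23, user value 8 + 12 = 20.
Best is K and C with total user value 20.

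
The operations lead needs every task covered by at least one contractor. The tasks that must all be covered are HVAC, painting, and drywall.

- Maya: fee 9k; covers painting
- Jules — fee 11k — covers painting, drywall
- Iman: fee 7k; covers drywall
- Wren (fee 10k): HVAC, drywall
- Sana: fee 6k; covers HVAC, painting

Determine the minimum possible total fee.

13

Choose Iman and Sana: together they cover HVAC, painting, drywall — every task.
Total fee: 7 + 6 = 13.
No cover costs less than 13.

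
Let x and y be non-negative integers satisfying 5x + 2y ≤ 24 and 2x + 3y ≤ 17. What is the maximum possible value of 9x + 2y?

40

(x,y)=(4,2) is feasible, giving 40.
(x,y)=(4,1) is feasible, giving 38.
Maximum is 40 at (x,y)=(4,2).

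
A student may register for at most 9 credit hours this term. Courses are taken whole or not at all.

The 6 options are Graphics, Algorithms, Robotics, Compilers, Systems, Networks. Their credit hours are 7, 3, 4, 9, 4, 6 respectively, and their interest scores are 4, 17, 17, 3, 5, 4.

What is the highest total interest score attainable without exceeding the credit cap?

34

Algorithms + Robotics: credit hours 3 + 4 = 7 ≤ 9, interest score 17 + 17 = 34.
Algorithms + Systems: credit hours 3 + 4 = 7 ≤ 9, interest score 17 + 5 = 22.
Best is Algorithms and Robotics with total interest score 34.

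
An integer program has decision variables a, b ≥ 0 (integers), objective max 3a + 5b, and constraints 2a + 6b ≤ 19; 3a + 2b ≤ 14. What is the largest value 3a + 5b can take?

(a,b)=(3,2): 2·3+6·2=18≤19, 3·3+2·2=13≤14, objective 19.
(a,b)=(4,1): 2·4+6·1=14≤19, 3·4+2·1=14≤14, objective 17.
(a,b)=(2,2): 2·2+6·2=16≤19, 3·2+2·2=10≤14, objective 16.
The best lattice point is (3,2), giving 19.

19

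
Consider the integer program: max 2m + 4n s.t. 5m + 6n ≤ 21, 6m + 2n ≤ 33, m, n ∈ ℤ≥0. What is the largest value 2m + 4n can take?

12

Relaxing integrality, the LP optimum is 14.00 at (m,n) = (0, 3.5), which is not an integer point.
(m,n)=(0,3): 5·0+6·3=18≤21, 6·0+2·3=6≤33, objective 12.
(m,n)=(1,2): 5·1+6·2=17≤21, 6·1+2·2=10≤33, objective 10.
(m,n)=(0,2): 5·0+6·2=12≤21, 6·0+2·2=4≤33, objective 8.
No feasible integer point exceeds 12.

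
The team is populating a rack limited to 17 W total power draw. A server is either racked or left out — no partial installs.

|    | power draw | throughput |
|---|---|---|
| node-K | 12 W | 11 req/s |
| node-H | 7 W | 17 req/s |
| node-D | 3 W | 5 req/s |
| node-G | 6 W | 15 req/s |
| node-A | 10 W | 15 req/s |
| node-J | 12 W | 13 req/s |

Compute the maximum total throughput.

Allowing fractional choices, the relaxed optimum would be about 38.5, but servers are indivisible.
node-H + node-D + node-G: power draw 7 + 3 + 6 = 16 ≤ 17, throughput 17 + 5 + 15 = 37.
node-H + node-A: power draw 7 + 10 = 17 ≤ 17, throughput 17 + 15 = 32.
node-H + node-G: power draw 7 + 6 = 13 ≤ 17, throughput 17 + 15 = 32.
Best is node-H, node-D, and node-G with total throughput 37.

37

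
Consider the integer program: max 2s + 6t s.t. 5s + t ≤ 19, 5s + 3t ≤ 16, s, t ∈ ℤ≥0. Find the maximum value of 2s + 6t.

30

Relaxing integrality, the LP optimum is 32.00 at (s,t) = (0, 5.33), which is not an integer point.
(s,t)=(0,5): 5·0+1·5=5≤19, 5·0+3·5=15≤16, objective 30.
(s,t)=(0,4): 5·0+1·4=4≤19, 5·0+3·4=12≤16, objective 24.
No feasible integer point exceeds 30.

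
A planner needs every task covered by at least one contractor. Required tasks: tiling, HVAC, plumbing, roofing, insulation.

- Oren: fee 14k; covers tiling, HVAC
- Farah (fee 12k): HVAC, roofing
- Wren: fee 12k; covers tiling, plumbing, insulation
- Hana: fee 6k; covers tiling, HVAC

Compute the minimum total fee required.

24

Choose Farah and Wren: together they cover tiling, HVAC, plumbing, roofing, insulation — every task.
Total fee: 12 + 12 = 24.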